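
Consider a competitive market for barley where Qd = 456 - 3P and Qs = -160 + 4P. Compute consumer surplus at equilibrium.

Equilibrium: 456 - 3P = -160 + 4P gives P* = 88, Q* = 192.
Demand choke price (Qd = 0): P = 152.
CS = ½(152 − 88)(192) = 6144.

Consumer surplus = 6144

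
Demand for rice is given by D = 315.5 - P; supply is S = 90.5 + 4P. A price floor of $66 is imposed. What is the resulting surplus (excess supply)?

Equilibrium price would be P* = 45, so the floor at 66 binds.
At P = 66: D = 249.5, S = 354.5.
Surplus = 354.5 − 249.5 = 105.

Surplus = 105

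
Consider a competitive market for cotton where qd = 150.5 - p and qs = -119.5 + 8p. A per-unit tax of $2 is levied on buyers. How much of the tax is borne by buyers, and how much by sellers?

Pre-tax equilibrium: p* = 30, q* = 120.5.
Tax on buyers shifts demand to qd = 150.5 − 1(p + 2) = 148.5 - p.
148.5 - p = -119.5 + 8p gives seller price ps = 268/9; buyers pay pb = 268/9 + 2 = 286/9.
New quantity: q = 150.5 − 1(286/9) = 2137/18.
Buyer burden = 286/9 − 30 = 16/9; seller burden = 30 − 268/9 = 2/9.

Buyers bear 16/9, sellers bear 2/9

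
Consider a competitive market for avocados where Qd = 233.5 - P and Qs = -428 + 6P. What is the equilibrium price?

P* = 94.5

Set Qd = Qs: 233.5 - P = -428 + 6P.
661.5 = 7P, so P* = 94.5.
Q* = 233.5 − 1(94.5) = 139.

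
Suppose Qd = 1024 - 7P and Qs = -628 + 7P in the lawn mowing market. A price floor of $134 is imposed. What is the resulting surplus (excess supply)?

Equilibrium price would be P* = 118, so the floor at 134 binds.
At P = 134: Qd = 86, Qs = 310.
Surplus = 310 − 86 = 224.

Surplus = 224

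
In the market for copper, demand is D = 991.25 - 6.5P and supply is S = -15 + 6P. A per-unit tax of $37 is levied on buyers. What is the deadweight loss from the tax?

Pre-tax equilibrium: P* = 80.5, Q* = 468.
Tax on buyers shifts demand to D = 991.25 − 6.5(P + 37) = 750.75 - 6.5P.
750.75 - 6.5P = -15 + 6P gives seller price Ps = 61.26; buyers pay Pb = 61.26 + 37 = 98.26.
New quantity: Q = 991.25 − 6.5(98.26) = 352.56.
DWL = ½ × 37 × (468 − 352.56) = 2135.64.

Deadweight loss = 2135.64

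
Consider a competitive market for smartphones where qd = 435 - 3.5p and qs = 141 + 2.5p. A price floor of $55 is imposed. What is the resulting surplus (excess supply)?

Surplus = 36

Equilibrium price would be p* = 49, so the floor at 55 binds.
At p = 55: qd = 242.5, qs = 278.5.
Surplus = 278.5 − 242.5 = 36.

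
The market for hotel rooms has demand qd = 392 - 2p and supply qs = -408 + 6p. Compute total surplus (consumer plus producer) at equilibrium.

Total surplus = 12288

Equilibrium: 392 - 2p = -408 + 6p gives p* = 100, q* = 192.
Demand choke price: p = 196; supply starts at p = 68.
CS = ½(196 − 100)(192) = 9216; PS = ½(100 − 68)(192) = 3072.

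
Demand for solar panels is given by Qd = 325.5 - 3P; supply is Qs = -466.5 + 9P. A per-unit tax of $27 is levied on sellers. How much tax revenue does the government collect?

Tax revenue = 1802.25

Pre-tax equilibrium: P* = 66, Q* = 127.5.
Tax on sellers shifts supply to Qs = -466.5 + 9(P − 27) = -709.5 + 9P.
325.5 - 3P = -709.5 + 9P gives buyer price Pb = 86.25; sellers receive Ps = 86.25 − 27 = 59.25.
New quantity: Q = 325.5 − 3(86.25) = 66.75.
Revenue = 27 × 66.75 = 1802.25.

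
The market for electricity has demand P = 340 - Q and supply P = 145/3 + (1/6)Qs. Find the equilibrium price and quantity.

Set the two price expressions equal: 340 - Q = 145/3 + (1/6)Q.
875/3 = (7/6)Q, so Q* = 250.
P* = 340 − (1)(250) = 90.

P* = 90, Q* = 250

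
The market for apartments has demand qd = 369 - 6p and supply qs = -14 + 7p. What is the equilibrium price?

p* = 383/13

Set qd = qs: 369 - 6p = -14 + 7p.
383 = 13p, so p* = 383/13.
q* = 369 − 6(383/13) = 2499/13.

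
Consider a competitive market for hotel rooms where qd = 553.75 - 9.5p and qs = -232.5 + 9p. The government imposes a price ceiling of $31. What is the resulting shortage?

Shortage = 212.75

Equilibrium price would be p* = 42.5, so the ceiling at 31 binds.
At p = 31: qd = 553.75 − 9.5(31) = 259.25, qs = -232.5 + 9(31) = 46.5.
Shortage = 259.25 − 46.5 = 212.75.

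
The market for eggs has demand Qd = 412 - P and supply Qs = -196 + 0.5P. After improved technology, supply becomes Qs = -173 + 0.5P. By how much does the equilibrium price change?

Original equilibrium: P* = 1216/3, Q* = 20/3.
New equilibrium: 412 - P = -173 + 0.5P, so 585 = 1.5P and P' = 390; Q' = 412 − 1(390) = 22.
Change in price: 390 − 1216/3 = -46/3.

ΔP = -46/3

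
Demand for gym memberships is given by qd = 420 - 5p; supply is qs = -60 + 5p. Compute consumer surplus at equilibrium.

Equilibrium: 420 - 5p = -60 + 5p gives p* = 48, q* = 180.
Demand choke price (qd = 0): p = 84.
CS = ½(84 − 48)(180) = 3240.

Consumer surplus = 3240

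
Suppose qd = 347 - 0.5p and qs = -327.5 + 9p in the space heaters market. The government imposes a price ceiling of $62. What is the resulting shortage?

Shortage = 85.5

Equilibrium price would be p* = 71, so the ceiling at 62 binds.
At p = 62: qd = 347 − 0.5(62) = 316, qs = -327.5 + 9(62) = 230.5.
Shortage = 316 − 230.5 = 85.5.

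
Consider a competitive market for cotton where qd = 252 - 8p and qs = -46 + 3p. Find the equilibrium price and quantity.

p* = 298/11, q* = 388/11

Set qd = qs: 252 - 8p = -46 + 3p.
298 = 11p, so p* = 298/11.
q* = 252 − 8(298/11) = 388/11.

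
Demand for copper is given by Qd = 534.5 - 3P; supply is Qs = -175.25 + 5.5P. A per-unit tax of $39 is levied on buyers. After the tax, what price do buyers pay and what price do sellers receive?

Buyers pay 3697/34, sellers receive 2371/34

Pre-tax equilibrium: P* = 83.5, Q* = 284.
Tax on buyers shifts demand to Qd = 534.5 − 3(P + 39) = 417.5 - 3P.
417.5 - 3P = -175.25 + 5.5P gives seller price Ps = 2371/34; buyers pay Pb = 2371/34 + 39 = 3697/34.
New quantity: Q = 534.5 − 3(3697/34) = 3541/17.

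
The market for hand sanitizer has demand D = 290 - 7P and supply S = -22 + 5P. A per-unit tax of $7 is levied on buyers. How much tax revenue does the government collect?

Pre-tax equilibrium: P* = 26, Q* = 108.
Tax on buyers shifts demand to D = 290 − 7(P + 7) = 241 - 7P.
241 - 7P = -22 + 5P gives seller price Ps = 263/12; buyers pay Pb = 263/12 + 7 = 347/12.
New quantity: Q = 290 − 7(347/12) = 1051/12.
Revenue = 7 × 1051/12 = 7357/12.

Tax revenue = 7357/12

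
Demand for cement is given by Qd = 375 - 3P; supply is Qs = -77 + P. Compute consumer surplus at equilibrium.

Consumer surplus = 216

Equilibrium: 375 - 3P = -77 + P gives P* = 113, Q* = 36.
Demand choke price (Qd = 0): P = 125.
CS = ½(125 − 113)(36) = 216.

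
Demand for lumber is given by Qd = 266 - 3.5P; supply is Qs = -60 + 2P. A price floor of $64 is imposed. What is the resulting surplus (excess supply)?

Surplus = 26

Equilibrium price would be P* = 652/11, so the floor at 64 binds.
At P = 64: Qd = 42, Qs = 68.
Surplus = 68 − 42 = 26.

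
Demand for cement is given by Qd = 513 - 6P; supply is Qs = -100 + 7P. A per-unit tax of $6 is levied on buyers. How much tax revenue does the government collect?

Pre-tax equilibrium: P* = 613/13, Q* = 2991/13.
Tax on buyers shifts demand to Qd = 513 − 6(P + 6) = 477 - 6P.
477 - 6P = -100 + 7P gives seller price Ps = 577/13; buyers pay Pb = 577/13 + 6 = 655/13.
New quantity: Q = 513 − 6(655/13) = 2739/13.
Revenue = 6 × 2739/13 = 16434/13.

Tax revenue = 16434/13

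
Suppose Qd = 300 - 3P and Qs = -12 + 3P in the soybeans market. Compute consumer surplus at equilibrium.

Equilibrium: 300 - 3P = -12 + 3P gives P* = 52, Q* = 144.
Demand choke price (Qd = 0): P = 100.
CS = ½(100 − 52)(144) = 3456.

Consumer surplus = 3456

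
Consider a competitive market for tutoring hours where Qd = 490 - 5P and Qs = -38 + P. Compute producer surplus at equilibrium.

Producer surplus = 1250

Equilibrium: 490 - 5P = -38 + P gives P* = 88, Q* = 50.
Supply starts at P = 38 (where Qs = 0).
PS = ½(88 − 38)(50) = 1250.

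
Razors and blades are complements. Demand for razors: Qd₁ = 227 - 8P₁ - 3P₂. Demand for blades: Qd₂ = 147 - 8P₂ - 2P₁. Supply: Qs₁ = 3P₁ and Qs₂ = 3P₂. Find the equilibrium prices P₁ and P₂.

Market 1: 227 - 8P₁ - 3P₂ = 3P₁ → 11P₁ + 3P₂ = 227.
Market 2: 11P₂ + 2P₁ = 147.
Eliminating P₂: 11×(1) − 3×(2) gives 115P₁ = 2056, so P₁ = 2056/115.
Back-substitute into (2): P₂ = (147 − 2×2056/115) / 11 = 1163/115.

P₁ = 2056/115, P₂ = 1163/115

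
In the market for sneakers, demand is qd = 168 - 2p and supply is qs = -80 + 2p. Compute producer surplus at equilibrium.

Equilibrium: 168 - 2p = -80 + 2p gives p* = 62, q* = 44.
Supply starts at p = 40 (where qs = 0).
PS = ½(62 − 40)(44) = 484.

Producer surplus = 484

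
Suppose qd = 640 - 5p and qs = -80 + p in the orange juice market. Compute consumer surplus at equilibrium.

Equilibrium: 640 - 5p = -80 + p gives p* = 120, q* = 40.
Demand choke price (qd = 0): p = 128.
CS = ½(128 − 120)(40) = 160.

Consumer surplus = 160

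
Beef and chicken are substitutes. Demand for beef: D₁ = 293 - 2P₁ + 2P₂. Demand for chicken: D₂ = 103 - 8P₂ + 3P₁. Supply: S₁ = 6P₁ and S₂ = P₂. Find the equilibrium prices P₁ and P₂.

P₁ = 2843/66, P₂ = 1703/66

Market 1: 293 - 2P₁ + 2P₂ = 6P₁ → 8P₁ - 2P₂ = 293.
Market 2: 9P₂ - 3P₁ = 103.
Eliminating P₂: 9×(1) + 2×(2) gives 66P₁ = 2843, so P₁ = 2843/66.
Back-substitute into (2): P₂ = (103 + 3×2843/66) / 9 = 1703/66.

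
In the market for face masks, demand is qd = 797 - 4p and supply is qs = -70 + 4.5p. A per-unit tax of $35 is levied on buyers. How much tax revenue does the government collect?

Tax revenue = 187355/17

Pre-tax equilibrium: p* = 102, q* = 389.
Tax on buyers shifts demand to qd = 797 − 4(p + 35) = 657 - 4p.
657 - 4p = -70 + 4.5p gives seller price ps = 1454/17; buyers pay pb = 1454/17 + 35 = 2049/17.
New quantity: q = 797 − 4(2049/17) = 5353/17.
Revenue = 35 × 5353/17 = 187355/17.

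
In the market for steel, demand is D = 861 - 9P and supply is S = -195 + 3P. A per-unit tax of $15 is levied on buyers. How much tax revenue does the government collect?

Pre-tax equilibrium: P* = 88, Q* = 69.
Tax on buyers shifts demand to D = 861 − 9(P + 15) = 726 - 9P.
726 - 9P = -195 + 3P gives seller price Ps = 76.75; buyers pay Pb = 76.75 + 15 = 91.75.
New quantity: Q = 861 − 9(91.75) = 35.25.
Revenue = 15 × 35.25 = 528.75.

Tax revenue = 528.75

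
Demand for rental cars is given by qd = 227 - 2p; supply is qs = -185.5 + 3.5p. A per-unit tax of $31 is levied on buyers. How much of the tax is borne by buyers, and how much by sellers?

Pre-tax equilibrium: p* = 75, q* = 77.
Tax on buyers shifts demand to qd = 227 − 2(p + 31) = 165 - 2p.
165 - 2p = -185.5 + 3.5p gives seller price ps = 701/11; buyers pay pb = 701/11 + 31 = 1042/11.
New quantity: q = 227 − 2(1042/11) = 413/11.
Buyer burden = 1042/11 − 75 = 217/11; seller burden = 75 − 701/11 = 124/11.

Buyers bear 217/11, sellers bear 124/11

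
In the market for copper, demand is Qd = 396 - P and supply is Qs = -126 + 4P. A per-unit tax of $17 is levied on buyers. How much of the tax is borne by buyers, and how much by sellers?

Pre-tax equilibrium: P* = 104.4, Q* = 291.6.
Tax on buyers shifts demand to Qd = 396 − 1(P + 17) = 379 - P.
379 - P = -126 + 4P gives seller price Ps = 101; buyers pay Pb = 101 + 17 = 118.
New quantity: Q = 396 − 1(118) = 278.
Buyer burden = 118 − 104.4 = 13.6; seller burden = 104.4 − 101 = 3.4.

Buyers bear $13.6, sellers bear $3.4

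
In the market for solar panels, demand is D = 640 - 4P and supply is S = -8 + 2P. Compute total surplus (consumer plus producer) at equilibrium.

Equilibrium: 640 - 4P = -8 + 2P gives P* = 108, Q* = 208.
Demand choke price: P = 160; supply starts at P = 4.
CS = ½(160 − 108)(208) = 5408; PS = ½(108 − 4)(208) = 10816.

Total surplus = 16224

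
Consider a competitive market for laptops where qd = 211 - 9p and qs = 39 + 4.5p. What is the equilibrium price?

p* = 344/27

Set qd = qs: 211 - 9p = 39 + 4.5p.
172 = 13.5p, so p* = 344/27.
q* = 211 − 9(344/27) = 289/3.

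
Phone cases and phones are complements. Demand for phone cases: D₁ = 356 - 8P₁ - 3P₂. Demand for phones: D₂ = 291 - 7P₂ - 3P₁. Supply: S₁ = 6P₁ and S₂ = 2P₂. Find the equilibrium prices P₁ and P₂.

Market 1: 356 - 8P₁ - 3P₂ = 6P₁ → 14P₁ + 3P₂ = 356.
Market 2: 9P₂ + 3P₁ = 291.
Eliminating P₂: 9×(1) − 3×(2) gives 117P₁ = 2331, so P₁ = 259/13.
Back-substitute into (2): P₂ = (291 − 3×259/13) / 9 = 334/13.

P₁ = 259/13, P₂ = 334/13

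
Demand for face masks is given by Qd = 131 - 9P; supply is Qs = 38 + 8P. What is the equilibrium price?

P* = 93/17

Set Qd = Qs: 131 - 9P = 38 + 8P.
93 = 17P, so P* = 93/17.
Q* = 131 − 9(93/17) = 1390/17.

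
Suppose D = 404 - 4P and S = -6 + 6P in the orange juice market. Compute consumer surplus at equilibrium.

Consumer surplus = 7200

Equilibrium: 404 - 4P = -6 + 6P gives P* = 41, Q* = 240.
Demand choke price (D = 0): P = 101.
CS = ½(101 − 41)(240) = 7200.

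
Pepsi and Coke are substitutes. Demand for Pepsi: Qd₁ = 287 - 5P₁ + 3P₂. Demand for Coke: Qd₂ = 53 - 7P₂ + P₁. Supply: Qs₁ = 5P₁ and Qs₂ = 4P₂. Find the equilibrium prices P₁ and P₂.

Market 1: 287 - 5P₁ + 3P₂ = 5P₁ → 10P₁ - 3P₂ = 287.
Market 2: 11P₂ - P₁ = 53.
Eliminating P₂: 11×(1) + 3×(2) gives 107P₁ = 3316, so P₁ = 3316/107.
Back-substitute into (2): P₂ = (53 + 1×3316/107) / 11 = 817/107.

P₁ = 3316/107, P₂ = 817/107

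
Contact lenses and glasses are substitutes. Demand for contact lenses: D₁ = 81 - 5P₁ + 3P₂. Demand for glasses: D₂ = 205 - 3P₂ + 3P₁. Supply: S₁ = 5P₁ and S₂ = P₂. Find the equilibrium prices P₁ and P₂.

Market 1: 81 - 5P₁ + 3P₂ = 5P₁ → 10P₁ - 3P₂ = 81.
Market 2: 4P₂ - 3P₁ = 205.
Eliminating P₂: 4×(1) + 3×(2) gives 31P₁ = 939, so P₁ = 939/31.
Back-substitute into (2): P₂ = (205 + 3×939/31) / 4 = 2293/31.

P₁ = 939/31, P₂ = 2293/31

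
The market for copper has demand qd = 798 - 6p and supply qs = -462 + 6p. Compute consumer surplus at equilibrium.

Consumer surplus = 2352

Equilibrium: 798 - 6p = -462 + 6p gives p* = 105, q* = 168.
Demand choke price (qd = 0): p = 133.
CS = ½(133 − 105)(168) = 2352.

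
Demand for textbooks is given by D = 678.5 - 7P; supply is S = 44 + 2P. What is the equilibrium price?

P* = 70.5

Set D = S: 678.5 - 7P = 44 + 2P.
634.5 = 9P, so P* = 70.5.
Q* = 678.5 − 7(70.5) = 185.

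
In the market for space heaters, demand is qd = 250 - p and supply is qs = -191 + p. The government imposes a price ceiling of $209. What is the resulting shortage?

Equilibrium price would be p* = 220.5, so the ceiling at 209 binds.
At p = 209: qd = 250 − 1(209) = 41, qs = -191 + 1(209) = 18.
Shortage = 41 − 18 = 23.

Shortage = 23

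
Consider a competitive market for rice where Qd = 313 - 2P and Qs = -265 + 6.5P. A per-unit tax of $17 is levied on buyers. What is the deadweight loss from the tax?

Deadweight loss = 221

Pre-tax equilibrium: P* = 68, Q* = 177.
Tax on buyers shifts demand to Qd = 313 − 2(P + 17) = 279 - 2P.
279 - 2P = -265 + 6.5P gives seller price Ps = 64; buyers pay Pb = 64 + 17 = 81.
New quantity: Q = 313 − 2(81) = 151.
DWL = ½ × 17 × (177 − 151) = 221.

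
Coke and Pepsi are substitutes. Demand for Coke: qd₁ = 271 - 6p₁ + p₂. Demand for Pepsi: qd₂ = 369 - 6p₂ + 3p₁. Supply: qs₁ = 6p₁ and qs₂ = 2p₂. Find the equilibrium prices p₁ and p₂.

p₁ = 2537/93, p₂ = 1747/31

Market 1: 271 - 6p₁ + p₂ = 6p₁ → 12p₁ - p₂ = 271.
Market 2: 8p₂ - 3p₁ = 369.
Eliminating p₂: 8×(1) + 1×(2) gives 93p₁ = 2537, so p₁ = 2537/93.
Back-substitute into (2): p₂ = (369 + 3×2537/93) / 8 = 1747/31.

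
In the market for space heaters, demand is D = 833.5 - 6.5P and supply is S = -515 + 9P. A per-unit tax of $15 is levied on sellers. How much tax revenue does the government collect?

Pre-tax equilibrium: P* = 87, Q* = 268.
Tax on sellers shifts supply to S = -515 + 9(P − 15) = -650 + 9P.
833.5 - 6.5P = -650 + 9P gives buyer price Pb = 2967/31; sellers receive Ps = 2967/31 − 15 = 2502/31.
New quantity: Q = 833.5 − 6.5(2967/31) = 6553/31.
Revenue = 15 × 6553/31 = 98295/31.

Tax revenue = 98295/31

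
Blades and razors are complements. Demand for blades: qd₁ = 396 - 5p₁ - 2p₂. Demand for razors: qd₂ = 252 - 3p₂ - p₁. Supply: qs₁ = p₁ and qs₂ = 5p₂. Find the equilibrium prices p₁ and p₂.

p₁ = 1332/23, p₂ = 558/23

Market 1: 396 - 5p₁ - 2p₂ = p₁ → 6p₁ + 2p₂ = 396.
Market 2: 8p₂ + p₁ = 252.
Eliminating p₂: 8×(1) − 2×(2) gives 46p₁ = 2664, so p₁ = 1332/23.
Back-substitute into (2): p₂ = (252 − 1×1332/23) / 8 = 558/23.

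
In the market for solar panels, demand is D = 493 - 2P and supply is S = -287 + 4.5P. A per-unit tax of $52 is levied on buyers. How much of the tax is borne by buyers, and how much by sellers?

Pre-tax equilibrium: P* = 120, Q* = 253.
Tax on buyers shifts demand to D = 493 − 2(P + 52) = 389 - 2P.
389 - 2P = -287 + 4.5P gives seller price Ps = 104; buyers pay Pb = 104 + 52 = 156.
New quantity: Q = 493 − 2(156) = 181.
Buyer burden = 156 − 120 = 36; seller burden = 120 − 104 = 16.

Buyers bear $36, sellers bear $16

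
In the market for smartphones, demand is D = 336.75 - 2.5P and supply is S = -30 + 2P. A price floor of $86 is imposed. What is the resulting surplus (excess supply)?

Surplus = 20.25

Equilibrium price would be P* = 81.5, so the floor at 86 binds.
At P = 86: D = 121.75, S = 142.
Surplus = 142 − 121.75 = 20.25.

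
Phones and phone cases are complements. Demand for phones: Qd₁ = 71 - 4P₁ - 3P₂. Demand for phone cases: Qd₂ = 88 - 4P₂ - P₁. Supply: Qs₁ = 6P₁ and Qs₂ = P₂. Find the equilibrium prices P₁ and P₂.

P₁ = 91/47, P₂ = 809/47

Market 1: 71 - 4P₁ - 3P₂ = 6P₁ → 10P₁ + 3P₂ = 71.
Market 2: 5P₂ + P₁ = 88.
Eliminating P₂: 5×(1) − 3×(2) gives 47P₁ = 91, so P₁ = 91/47.
Back-substitute into (2): P₂ = (88 − 1×91/47) / 5 = 809/47.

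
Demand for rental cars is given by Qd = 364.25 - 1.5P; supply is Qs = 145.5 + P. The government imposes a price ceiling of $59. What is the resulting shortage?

Equilibrium price would be P* = 87.5, so the ceiling at 59 binds.
At P = 59: Qd = 364.25 − 1.5(59) = 275.75, Qs = 145.5 + 1(59) = 204.5.
Shortage = 275.75 − 204.5 = 71.25.

Shortage = 71.25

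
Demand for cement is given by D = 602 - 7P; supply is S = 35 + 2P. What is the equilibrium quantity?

Q* = 161

Set D = S: 602 - 7P = 35 + 2P.
567 = 9P, so P* = 63.
Q* = 602 − 7(63) = 161.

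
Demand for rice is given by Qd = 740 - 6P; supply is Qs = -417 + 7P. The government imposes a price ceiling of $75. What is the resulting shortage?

Shortage = 182

Equilibrium price would be P* = 89, so the ceiling at 75 binds.
At P = 75: Qd = 740 − 6(75) = 290, Qs = -417 + 7(75) = 108.
Shortage = 290 − 108 = 182.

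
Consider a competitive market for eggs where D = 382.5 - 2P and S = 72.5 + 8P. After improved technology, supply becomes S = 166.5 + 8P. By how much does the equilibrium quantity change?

Original equilibrium: P* = 31, Q* = 320.5.
New equilibrium: 382.5 - 2P = 166.5 + 8P, so 216 = 10P and P' = 21.6; Q' = 382.5 − 2(21.6) = 339.3.
Change in quantity: 339.3 − 320.5 = 18.8.

ΔQ = 18.8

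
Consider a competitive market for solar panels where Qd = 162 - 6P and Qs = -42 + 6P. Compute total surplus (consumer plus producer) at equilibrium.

Equilibrium: 162 - 6P = -42 + 6P gives P* = 17, Q* = 60.
Demand choke price: P = 27; supply starts at P = 7.
CS = ½(27 − 17)(60) = 300; PS = ½(17 − 7)(60) = 300.

Total surplus = 600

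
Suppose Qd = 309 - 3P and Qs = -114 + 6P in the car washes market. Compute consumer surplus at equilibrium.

Equilibrium: 309 - 3P = -114 + 6P gives P* = 47, Q* = 168.
Demand choke price (Qd = 0): P = 103.
CS = ½(103 − 47)(168) = 4704.

Consumer surplus = 4704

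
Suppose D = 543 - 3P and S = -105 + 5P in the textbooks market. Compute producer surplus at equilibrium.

Equilibrium: 543 - 3P = -105 + 5P gives P* = 81, Q* = 300.
Supply starts at P = 21 (where S = 0).
PS = ½(81 − 21)(300) = 9000.

Producer surplus = 9000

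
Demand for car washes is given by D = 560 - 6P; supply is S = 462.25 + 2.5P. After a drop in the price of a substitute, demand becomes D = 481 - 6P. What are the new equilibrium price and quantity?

Original equilibrium: P* = 11.5, Q* = 491.
New equilibrium: 481 - 6P = 462.25 + 2.5P, so 18.75 = 8.5P and P' = 75/34; Q' = 481 − 6(75/34) = 7952/17.

P' = 75/34, Q' = 7952/17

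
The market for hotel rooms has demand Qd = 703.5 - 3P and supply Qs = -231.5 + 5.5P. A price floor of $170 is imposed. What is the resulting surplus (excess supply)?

Surplus = 510

Equilibrium price would be P* = 110, so the floor at 170 binds.
At P = 170: Qd = 193.5, Qs = 703.5.
Surplus = 703.5 − 193.5 = 510.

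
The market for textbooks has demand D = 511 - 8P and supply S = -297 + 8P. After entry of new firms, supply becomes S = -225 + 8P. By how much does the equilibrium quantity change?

ΔQ = 36

Original equilibrium: P* = 50.5, Q* = 107.
New equilibrium: 511 - 8P = -225 + 8P, so 736 = 16P and P' = 46; Q' = 511 − 8(46) = 143.
Change in quantity: 143 − 107 = 36.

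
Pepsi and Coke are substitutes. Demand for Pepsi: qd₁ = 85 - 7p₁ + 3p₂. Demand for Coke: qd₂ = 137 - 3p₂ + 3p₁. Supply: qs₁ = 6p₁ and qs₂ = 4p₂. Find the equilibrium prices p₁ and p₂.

Market 1: 85 - 7p₁ + 3p₂ = 6p₁ → 13p₁ - 3p₂ = 85.
Market 2: 7p₂ - 3p₁ = 137.
Eliminating p₂: 7×(1) + 3×(2) gives 82p₁ = 1006, so p₁ = 503/41.
Back-substitute into (2): p₂ = (137 + 3×503/41) / 7 = 1018/41.

p₁ = 503/41, p₂ = 1018/41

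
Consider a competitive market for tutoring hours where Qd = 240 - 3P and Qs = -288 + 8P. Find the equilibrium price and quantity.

Set Qd = Qs: 240 - 3P = -288 + 8P.
528 = 11P, so P* = 48.
Q* = 240 − 3(48) = 96.

P* = 48, Q* = 96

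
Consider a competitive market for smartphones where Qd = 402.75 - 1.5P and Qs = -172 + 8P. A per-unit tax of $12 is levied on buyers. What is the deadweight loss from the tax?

Deadweight loss = 1728/19

Pre-tax equilibrium: P* = 60.5, Q* = 312.
Tax on buyers shifts demand to Qd = 402.75 − 1.5(P + 12) = 384.75 - 1.5P.
384.75 - 1.5P = -172 + 8P gives seller price Ps = 2227/38; buyers pay Pb = 2227/38 + 12 = 2683/38.
New quantity: Q = 402.75 − 1.5(2683/38) = 5640/19.
DWL = ½ × 12 × (312 − 5640/19) = 1728/19.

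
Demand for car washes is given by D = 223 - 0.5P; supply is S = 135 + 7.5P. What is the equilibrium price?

P* = 11

Set D = S: 223 - 0.5P = 135 + 7.5P.
88 = 8P, so P* = 11.
Q* = 223 − 0.5(11) = 217.5.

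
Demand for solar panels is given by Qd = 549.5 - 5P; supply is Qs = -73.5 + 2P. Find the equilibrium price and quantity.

Set Qd = Qs: 549.5 - 5P = -73.5 + 2P.
623 = 7P, so P* = 89.
Q* = 549.5 − 5(89) = 104.5.

P* = 89, Q* = 104.5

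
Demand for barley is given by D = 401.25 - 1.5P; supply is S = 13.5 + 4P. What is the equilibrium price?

Set D = S: 401.25 - 1.5P = 13.5 + 4P.
387.75 = 5.5P, so P* = 70.5.
Q* = 401.25 − 1.5(70.5) = 295.5.

P* = 70.5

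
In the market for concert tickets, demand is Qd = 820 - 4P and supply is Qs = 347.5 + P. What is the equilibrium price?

P* = 94.5

Set Qd = Qs: 820 - 4P = 347.5 + P.
472.5 = 5P, so P* = 94.5.
Q* = 820 − 4(94.5) = 442.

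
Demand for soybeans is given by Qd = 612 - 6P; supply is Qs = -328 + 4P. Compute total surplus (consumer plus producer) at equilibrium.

Equilibrium: 612 - 6P = -328 + 4P gives P* = 94, Q* = 48.
Demand choke price: P = 102; supply starts at P = 82.
CS = ½(102 − 94)(48) = 192; PS = ½(94 − 82)(48) = 288.

Total surplus = 480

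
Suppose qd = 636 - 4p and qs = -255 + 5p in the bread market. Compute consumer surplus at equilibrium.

Consumer surplus = 7200

Equilibrium: 636 - 4p = -255 + 5p gives p* = 99, q* = 240.
Demand choke price (qd = 0): p = 159.
CS = ½(159 − 99)(240) = 7200.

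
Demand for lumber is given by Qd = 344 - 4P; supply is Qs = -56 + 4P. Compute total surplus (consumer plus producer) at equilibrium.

Equilibrium: 344 - 4P = -56 + 4P gives P* = 50, Q* = 144.
Demand choke price: P = 86; supply starts at P = 14.
CS = ½(86 − 50)(144) = 2592; PS = ½(50 − 14)(144) = 2592.

Total surplus = 5184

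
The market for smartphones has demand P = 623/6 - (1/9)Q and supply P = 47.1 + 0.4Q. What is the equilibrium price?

P* = 91.5

Set the two price expressions equal: 623/6 - (1/9)Q = 47.1 + 0.4Q.
851/15 = (23/45)Q, so Q* = 111.
P* = 623/6 − (1/9)(111) = 91.5.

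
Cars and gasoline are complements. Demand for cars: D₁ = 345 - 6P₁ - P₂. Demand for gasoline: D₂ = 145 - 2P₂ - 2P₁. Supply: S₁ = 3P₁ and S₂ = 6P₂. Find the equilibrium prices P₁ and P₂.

P₁ = 523/14, P₂ = 123/14

Market 1: 345 - 6P₁ - P₂ = 3P₁ → 9P₁ + P₂ = 345.
Market 2: 8P₂ + 2P₁ = 145.
Eliminating P₂: 8×(1) − 1×(2) gives 70P₁ = 2615, so P₁ = 523/14.
Back-substitute into (2): P₂ = (145 − 2×523/14) / 8 = 123/14.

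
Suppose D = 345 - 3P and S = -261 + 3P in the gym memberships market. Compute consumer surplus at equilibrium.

Equilibrium: 345 - 3P = -261 + 3P gives P* = 101, Q* = 42.
Demand choke price (D = 0): P = 115.
CS = ½(115 − 101)(42) = 294.

Consumer surplus = 294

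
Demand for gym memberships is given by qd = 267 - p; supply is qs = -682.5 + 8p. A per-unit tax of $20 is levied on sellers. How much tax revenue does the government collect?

Pre-tax equilibrium: p* = 105.5, q* = 161.5.
Tax on sellers shifts supply to qs = -682.5 + 8(p − 20) = -842.5 + 8p.
267 - p = -842.5 + 8p gives buyer price pb = 2219/18; sellers receive ps = 2219/18 − 20 = 1859/18.
New quantity: q = 267 − 1(2219/18) = 2587/18.
Revenue = 20 × 2587/18 = 25870/9.

Tax revenue = 25870/9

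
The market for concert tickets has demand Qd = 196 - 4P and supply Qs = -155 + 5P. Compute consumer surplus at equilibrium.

Consumer surplus = 200

Equilibrium: 196 - 4P = -155 + 5P gives P* = 39, Q* = 40.
Demand choke price (Qd = 0): P = 49.
CS = ½(49 − 39)(40) = 200.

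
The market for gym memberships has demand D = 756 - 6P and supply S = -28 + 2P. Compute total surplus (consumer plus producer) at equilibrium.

Equilibrium: 756 - 6P = -28 + 2P gives P* = 98, Q* = 168.
Demand choke price: P = 126; supply starts at P = 14.
CS = ½(126 − 98)(168) = 2352; PS = ½(98 − 14)(168) = 7056.

Total surplus = 9408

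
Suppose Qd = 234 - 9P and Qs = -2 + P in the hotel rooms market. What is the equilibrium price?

Set Qd = Qs: 234 - 9P = -2 + P.
236 = 10P, so P* = 23.6.
Q* = 234 − 9(23.6) = 21.6.

P* = 23.6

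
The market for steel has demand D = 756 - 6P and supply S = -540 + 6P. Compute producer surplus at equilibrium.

Producer surplus = 972

Equilibrium: 756 - 6P = -540 + 6P gives P* = 108, Q* = 108.
Supply starts at P = 90 (where S = 0).
PS = ½(108 − 90)(108) = 972.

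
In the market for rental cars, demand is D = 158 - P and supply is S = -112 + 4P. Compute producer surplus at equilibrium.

Equilibrium: 158 - P = -112 + 4P gives P* = 54, Q* = 104.
Supply starts at P = 28 (where S = 0).
PS = ½(54 − 28)(104) = 1352.

Producer surplus = 1352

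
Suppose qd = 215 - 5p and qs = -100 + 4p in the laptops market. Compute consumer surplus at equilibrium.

Consumer surplus = 160

Equilibrium: 215 - 5p = -100 + 4p gives p* = 35, q* = 40.
Demand choke price (qd = 0): p = 43.
CS = ½(43 − 35)(40) = 160.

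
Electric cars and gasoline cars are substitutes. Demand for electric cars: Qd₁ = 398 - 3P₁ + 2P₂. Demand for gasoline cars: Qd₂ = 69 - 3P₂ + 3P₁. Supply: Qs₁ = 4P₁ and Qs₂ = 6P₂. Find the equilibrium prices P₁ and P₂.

Market 1: 398 - 3P₁ + 2P₂ = 4P₁ → 7P₁ - 2P₂ = 398.
Market 2: 9P₂ - 3P₁ = 69.
Eliminating P₂: 9×(1) + 2×(2) gives 57P₁ = 3720, so P₁ = 1240/19.
Back-substitute into (2): P₂ = (69 + 3×1240/19) / 9 = 559/19.

P₁ = 1240/19, P₂ = 559/19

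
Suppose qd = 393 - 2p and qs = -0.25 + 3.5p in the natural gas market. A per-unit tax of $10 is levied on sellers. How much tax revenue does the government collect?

Pre-tax equilibrium: p* = 71.5, q* = 250.
Tax on sellers shifts supply to qs = -0.25 + 3.5(p − 10) = -35.25 + 3.5p.
393 - 2p = -35.25 + 3.5p gives buyer price pb = 1713/22; sellers receive ps = 1713/22 − 10 = 1493/22.
New quantity: q = 393 − 2(1713/22) = 2610/11.
Revenue = 10 × 2610/11 = 26100/11.

Tax revenue = 26100/11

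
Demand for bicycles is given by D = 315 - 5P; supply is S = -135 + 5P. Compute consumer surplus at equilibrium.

Consumer surplus = 810

Equilibrium: 315 - 5P = -135 + 5P gives P* = 45, Q* = 90.
Demand choke price (D = 0): P = 63.
CS = ½(63 − 45)(90) = 810.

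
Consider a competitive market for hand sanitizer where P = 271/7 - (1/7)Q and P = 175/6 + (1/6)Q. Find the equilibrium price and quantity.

Set the two price expressions equal: 271/7 - (1/7)Q = 175/6 + (1/6)Q.
401/42 = (13/42)Q, so Q* = 401/13.
P* = 271/7 − (1/7)(401/13) = 446/13.

P* = 446/13, Q* = 401/13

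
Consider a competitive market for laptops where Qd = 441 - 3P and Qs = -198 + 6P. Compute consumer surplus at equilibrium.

Consumer surplus = 8664

Equilibrium: 441 - 3P = -198 + 6P gives P* = 71, Q* = 228.
Demand choke price (Qd = 0): P = 147.
CS = ½(147 − 71)(228) = 8664.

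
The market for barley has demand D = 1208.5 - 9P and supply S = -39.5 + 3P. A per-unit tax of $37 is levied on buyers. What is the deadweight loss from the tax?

Deadweight loss = 1540.125

Pre-tax equilibrium: P* = 104, Q* = 272.5.
Tax on buyers shifts demand to D = 1208.5 − 9(P + 37) = 875.5 - 9P.
875.5 - 9P = -39.5 + 3P gives seller price Ps = 76.25; buyers pay Pb = 76.25 + 37 = 113.25.
New quantity: Q = 1208.5 − 9(113.25) = 189.25.
DWL = ½ × 37 × (272.5 − 189.25) = 1540.125.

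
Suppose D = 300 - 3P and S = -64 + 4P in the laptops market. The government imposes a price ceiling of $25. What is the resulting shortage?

Equilibrium price would be P* = 52, so the ceiling at 25 binds.
At P = 25: D = 300 − 3(25) = 225, S = -64 + 4(25) = 36.
Shortage = 225 − 36 = 189.

Shortage = 189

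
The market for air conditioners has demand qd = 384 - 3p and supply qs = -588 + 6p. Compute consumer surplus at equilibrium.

Equilibrium: 384 - 3p = -588 + 6p gives p* = 108, q* = 60.
Demand choke price (qd = 0): p = 128.
CS = ½(128 − 108)(60) = 600.

Consumer surplus = 600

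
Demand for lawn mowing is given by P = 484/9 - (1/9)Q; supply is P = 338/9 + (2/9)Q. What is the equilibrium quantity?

Q* = 146/3

Set the two price expressions equal: 484/9 - (1/9)Q = 338/9 + (2/9)Q.
146/9 = (1/3)Q, so Q* = 146/3.
P* = 484/9 − (1/9)(146/3) = 1306/27.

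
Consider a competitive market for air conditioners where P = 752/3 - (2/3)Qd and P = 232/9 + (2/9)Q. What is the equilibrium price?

Set the two price expressions equal: 752/3 - (2/3)Q = 232/9 + (2/9)Q.
2024/9 = (8/9)Q, so Q* = 253.
P* = 752/3 − (2/3)(253) = 82.

P* = 82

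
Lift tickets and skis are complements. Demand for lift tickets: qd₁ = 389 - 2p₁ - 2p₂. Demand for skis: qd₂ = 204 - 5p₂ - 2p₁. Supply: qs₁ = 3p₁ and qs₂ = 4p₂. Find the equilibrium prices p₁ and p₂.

Market 1: 389 - 2p₁ - 2p₂ = 3p₁ → 5p₁ + 2p₂ = 389.
Market 2: 9p₂ + 2p₁ = 204.
Eliminating p₂: 9×(1) − 2×(2) gives 41p₁ = 3093, so p₁ = 3093/41.
Back-substitute into (2): p₂ = (204 − 2×3093/41) / 9 = 242/41.

p₁ = 3093/41, p₂ = 242/41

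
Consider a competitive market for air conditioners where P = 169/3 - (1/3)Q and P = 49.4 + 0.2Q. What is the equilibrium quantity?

Q* = 13

Set the two price expressions equal: 169/3 - (1/3)Q = 49.4 + 0.2Q.
104/15 = (8/15)Q, so Q* = 13.
P* = 169/3 − (1/3)(13) = 52.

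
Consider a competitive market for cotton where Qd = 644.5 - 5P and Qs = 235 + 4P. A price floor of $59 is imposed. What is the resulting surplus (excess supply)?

Equilibrium price would be P* = 45.5, so the floor at 59 binds.
At P = 59: Qd = 349.5, Qs = 471.
Surplus = 471 − 349.5 = 121.5.

Surplus = 121.5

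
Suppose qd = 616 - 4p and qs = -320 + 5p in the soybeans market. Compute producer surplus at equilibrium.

Equilibrium: 616 - 4p = -320 + 5p gives p* = 104, q* = 200.
Supply starts at p = 64 (where qs = 0).
PS = ½(104 − 64)(200) = 4000.

Producer surplus = 4000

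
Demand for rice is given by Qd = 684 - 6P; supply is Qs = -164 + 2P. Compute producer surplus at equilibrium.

Producer surplus = 576

Equilibrium: 684 - 6P = -164 + 2P gives P* = 106, Q* = 48.
Supply starts at P = 82 (where Qs = 0).
PS = ½(106 − 82)(48) = 576.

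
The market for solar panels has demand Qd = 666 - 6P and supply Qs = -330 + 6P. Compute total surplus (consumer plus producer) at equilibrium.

Total surplus = 4704

Equilibrium: 666 - 6P = -330 + 6P gives P* = 83, Q* = 168.
Demand choke price: P = 111; supply starts at P = 55.
CS = ½(111 − 83)(168) = 2352; PS = ½(83 − 55)(168) = 2352.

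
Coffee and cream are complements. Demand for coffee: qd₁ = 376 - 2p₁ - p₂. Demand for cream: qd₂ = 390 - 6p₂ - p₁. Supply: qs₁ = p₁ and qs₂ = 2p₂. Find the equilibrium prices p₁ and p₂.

p₁ = 2618/23, p₂ = 794/23

Market 1: 376 - 2p₁ - p₂ = p₁ → 3p₁ + p₂ = 376.
Market 2: 8p₂ + p₁ = 390.
Eliminating p₂: 8×(1) − 1×(2) gives 23p₁ = 2618, so p₁ = 2618/23.
Back-substitute into (2): p₂ = (390 − 1×2618/23) / 8 = 794/23.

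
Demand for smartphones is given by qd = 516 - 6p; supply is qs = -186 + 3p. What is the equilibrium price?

Set qd = qs: 516 - 6p = -186 + 3p.
702 = 9p, so p* = 78.
q* = 516 − 6(78) = 48.

p* = 78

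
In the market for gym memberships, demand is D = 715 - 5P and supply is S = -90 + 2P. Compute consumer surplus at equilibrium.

Equilibrium: 715 - 5P = -90 + 2P gives P* = 115, Q* = 140.
Demand choke price (D = 0): P = 143.
CS = ½(143 − 115)(140) = 1960.

Consumer surplus = 1960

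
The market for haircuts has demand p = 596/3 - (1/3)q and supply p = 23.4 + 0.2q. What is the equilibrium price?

Set the two price expressions equal: 596/3 - (1/3)q = 23.4 + 0.2q.
2629/15 = (8/15)q, so q* = 328.625.
p* = 596/3 − (1/3)(328.625) = 89.125.

p* = 89.125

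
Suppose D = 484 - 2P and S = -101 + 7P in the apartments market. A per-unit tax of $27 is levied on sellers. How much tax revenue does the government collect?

Pre-tax equilibrium: P* = 65, Q* = 354.
Tax on sellers shifts supply to S = -101 + 7(P − 27) = -290 + 7P.
484 - 2P = -290 + 7P gives buyer price Pb = 86; sellers receive Ps = 86 − 27 = 59.
New quantity: Q = 484 − 2(86) = 312.
Revenue = 27 × 312 = 8424.

Tax revenue = 8424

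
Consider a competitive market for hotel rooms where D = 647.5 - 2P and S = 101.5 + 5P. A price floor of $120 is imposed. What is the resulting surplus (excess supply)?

Equilibrium price would be P* = 78, so the floor at 120 binds.
At P = 120: D = 407.5, S = 701.5.
Surplus = 701.5 − 407.5 = 294.

Surplus = 294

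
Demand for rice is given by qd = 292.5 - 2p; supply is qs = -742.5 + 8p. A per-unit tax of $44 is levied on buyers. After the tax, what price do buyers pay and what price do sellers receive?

Pre-tax equilibrium: p* = 103.5, q* = 85.5.
Tax on buyers shifts demand to qd = 292.5 − 2(p + 44) = 204.5 - 2p.
204.5 - 2p = -742.5 + 8p gives seller price ps = 94.7; buyers pay pb = 94.7 + 44 = 138.7.
New quantity: q = 292.5 − 2(138.7) = 15.1.

Buyers pay $138.7, sellers receive $94.7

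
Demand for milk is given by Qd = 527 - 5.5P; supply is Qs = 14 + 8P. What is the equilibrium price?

P* = 38

Set Qd = Qs: 527 - 5.5P = 14 + 8P.
513 = 13.5P, so P* = 38.
Q* = 527 − 5.5(38) = 318.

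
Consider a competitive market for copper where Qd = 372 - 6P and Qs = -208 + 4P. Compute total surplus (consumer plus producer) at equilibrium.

Equilibrium: 372 - 6P = -208 + 4P gives P* = 58, Q* = 24.
Demand choke price: P = 62; supply starts at P = 52.
CS = ½(62 − 58)(24) = 48; PS = ½(58 − 52)(24) = 72.

Total surplus = 120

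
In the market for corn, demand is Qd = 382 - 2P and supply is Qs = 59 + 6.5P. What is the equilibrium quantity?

Q* = 306

Set Qd = Qs: 382 - 2P = 59 + 6.5P.
323 = 8.5P, so P* = 38.
Q* = 382 − 2(38) = 306.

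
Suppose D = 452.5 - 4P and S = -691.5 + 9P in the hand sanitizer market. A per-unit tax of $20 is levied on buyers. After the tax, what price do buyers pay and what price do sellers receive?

Pre-tax equilibrium: P* = 88, Q* = 100.5.
Tax on buyers shifts demand to D = 452.5 − 4(P + 20) = 372.5 - 4P.
372.5 - 4P = -691.5 + 9P gives seller price Ps = 1064/13; buyers pay Pb = 1064/13 + 20 = 1324/13.
New quantity: Q = 452.5 − 4(1324/13) = 1173/26.

Buyers pay 1324/13, sellers receive 1064/13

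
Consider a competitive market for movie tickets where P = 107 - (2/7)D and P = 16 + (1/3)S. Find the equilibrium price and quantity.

Set the two price expressions equal: 107 - (2/7)Q = 16 + (1/3)Q.
91 = (13/21)Q, so Q* = 147.
P* = 107 − (2/7)(147) = 65.

P* = 65, Q* = 147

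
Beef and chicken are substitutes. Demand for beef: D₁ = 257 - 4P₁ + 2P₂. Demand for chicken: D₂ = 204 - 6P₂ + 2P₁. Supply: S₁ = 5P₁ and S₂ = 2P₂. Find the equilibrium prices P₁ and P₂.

P₁ = 616/17, P₂ = 1175/34

Market 1: 257 - 4P₁ + 2P₂ = 5P₁ → 9P₁ - 2P₂ = 257.
Market 2: 8P₂ - 2P₁ = 204.
Eliminating P₂: 8×(1) + 2×(2) gives 68P₁ = 2464, so P₁ = 616/17.
Back-substitute into (2): P₂ = (204 + 2×616/17) / 8 = 1175/34.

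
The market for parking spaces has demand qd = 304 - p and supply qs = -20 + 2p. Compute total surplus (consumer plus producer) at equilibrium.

Equilibrium: 304 - p = -20 + 2p gives p* = 108, q* = 196.
Demand choke price: p = 304; supply starts at p = 10.
CS = ½(304 − 108)(196) = 19208; PS = ½(108 − 10)(196) = 9604.

Total surplus = 28812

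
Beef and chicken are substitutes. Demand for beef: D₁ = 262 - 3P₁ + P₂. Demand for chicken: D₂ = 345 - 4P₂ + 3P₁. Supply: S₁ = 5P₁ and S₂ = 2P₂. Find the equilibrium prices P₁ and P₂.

Market 1: 262 - 3P₁ + P₂ = 5P₁ → 8P₁ - P₂ = 262.
Market 2: 6P₂ - 3P₁ = 345.
Eliminating P₂: 6×(1) + 1×(2) gives 45P₁ = 1917, so P₁ = 42.6.
Back-substitute into (2): P₂ = (345 + 3×42.6) / 6 = 78.8.

P₁ = 42.6, P₂ = 78.8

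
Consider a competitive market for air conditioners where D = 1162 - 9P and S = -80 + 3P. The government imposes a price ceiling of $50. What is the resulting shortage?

Shortage = 642

Equilibrium price would be P* = 103.5, so the ceiling at 50 binds.
At P = 50: D = 1162 − 9(50) = 712, S = -80 + 3(50) = 70.
Shortage = 712 − 70 = 642.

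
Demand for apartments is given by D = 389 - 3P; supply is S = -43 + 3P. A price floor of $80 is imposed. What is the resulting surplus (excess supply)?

Surplus = 48

Equilibrium price would be P* = 72, so the floor at 80 binds.
At P = 80: D = 149, S = 197.
Surplus = 197 − 149 = 48.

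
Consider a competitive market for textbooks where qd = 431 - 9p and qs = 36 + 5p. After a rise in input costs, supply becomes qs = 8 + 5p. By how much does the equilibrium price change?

Original equilibrium: p* = 395/14, q* = 2479/14.
New equilibrium: 431 - 9p = 8 + 5p, so 423 = 14p and p' = 423/14; q' = 431 − 9(423/14) = 2227/14.
Change in price: 423/14 − 395/14 = 2.

Δp = 2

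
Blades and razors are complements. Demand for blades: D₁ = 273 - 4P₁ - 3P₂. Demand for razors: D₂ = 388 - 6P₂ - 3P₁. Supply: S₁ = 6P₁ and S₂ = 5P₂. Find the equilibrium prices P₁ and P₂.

P₁ = 1839/101, P₂ = 3061/101

Market 1: 273 - 4P₁ - 3P₂ = 6P₁ → 10P₁ + 3P₂ = 273.
Market 2: 11P₂ + 3P₁ = 388.
Eliminating P₂: 11×(1) − 3×(2) gives 101P₁ = 1839, so P₁ = 1839/101.
Back-substitute into (2): P₂ = (388 − 3×1839/101) / 11 = 3061/101.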